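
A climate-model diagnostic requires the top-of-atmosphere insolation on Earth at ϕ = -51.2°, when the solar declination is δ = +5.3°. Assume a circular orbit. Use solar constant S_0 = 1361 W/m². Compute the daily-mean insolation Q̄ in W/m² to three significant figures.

Q̄ ≈ 223 W/m²

cos h₀ = −tan(-51.2°) tan(+5.300°) = 0.1154, h₀ = 1.4552 rad.
Bracket: h₀ sin ϕ sin δ + cos ϕ cos δ sin h₀ = 1.4552×-0.77934×0.09237 + 0.62660×0.99572×0.99332 = -0.104756 + 0.619750 = 0.514994.
Q̄ = (S_0/π) × [bracket] = (1361/π) × 0.514994 = 223.1 W/m².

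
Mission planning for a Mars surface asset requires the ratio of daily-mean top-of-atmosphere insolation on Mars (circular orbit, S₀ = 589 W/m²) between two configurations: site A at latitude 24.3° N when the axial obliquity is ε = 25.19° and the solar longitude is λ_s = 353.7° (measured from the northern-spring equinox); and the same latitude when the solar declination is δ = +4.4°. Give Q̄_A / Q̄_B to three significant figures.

Q̄_A / Q̄_B ≈ 0.918

— Configuration A (φ=+24.3°):
Solar declination: sin δ = sin ε · sin λ_s = sin 25.19° × sin 353.7° = -0.04671, so δ = -2.677°.
cos H₀ = −tan(+24.3°) tan(-2.677°) = 0.0211, H₀ = 1.5497 rad.
Bracket: H₀ sin φ sin δ + cos φ cos δ sin H₀ = 1.5497×0.41151×-0.04671 + 0.91140×0.99891×0.99978 = -0.029788 + 0.910206 = 0.880418.
Q̄ = (S₀/π) × [bracket] = (589/π) × 0.880418 = 165.06 W/m².
— Configuration B (φ=+24.3°):
cos H₀ = −tan(+24.3°) tan(+4.400°) = -0.0347, H₀ = 1.6055 rad.
Bracket: H₀ sin φ sin δ + cos φ cos δ sin H₀ = 1.6055×0.41151×0.07672 + 0.91140×0.99705×0.99940 = 0.050687 + 0.908166 = 0.958853.
Q̄ = (S₀/π) × [bracket] = (589/π) × 0.958853 = 179.77 W/m².
Ratio Q̄_A / Q̄_B = 165.06 / 179.77 = 0.9182.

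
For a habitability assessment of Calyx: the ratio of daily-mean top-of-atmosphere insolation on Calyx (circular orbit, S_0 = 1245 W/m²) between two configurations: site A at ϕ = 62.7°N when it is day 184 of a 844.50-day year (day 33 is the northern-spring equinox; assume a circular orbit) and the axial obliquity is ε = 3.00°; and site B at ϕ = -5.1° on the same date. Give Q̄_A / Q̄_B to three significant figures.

— Configuration A (ϕ=+62.7°):
Solar longitude: L_s = 360° × (184 − 33)/844.50 = 64.369°.
sin δ = sin 3.00° × sin 64.369° = 0.04719, so δ = +2.705°.
cos h₀ = −tan(+62.7°) tan(+2.705°) = -0.0915, h₀ = 1.6624 rad.
Bracket: h₀ sin ϕ sin δ + cos ϕ cos δ sin h₀ = 1.6624×0.88862×0.04719 + 0.45865×0.99889×0.99580 = 0.069711 + 0.456217 = 0.525928.
Q̄ = (S_0/π) × [bracket] = (1245/π) × 0.525928 = 208.42 W/m².
— Configuration B (ϕ=-5.1°):
cos h₀ = −tan(-5.1°) tan(+2.705°) = 0.0042, h₀ = 1.5666 rad.
Bracket: h₀ sin ϕ sin δ + cos ϕ cos δ sin h₀ = 1.5666×-0.08889×0.04719 + 0.99604×0.99889×0.99999 = -0.006571 + 0.994924 = 0.988353.
Q̄ = (S_0/π) × [bracket] = (1245/π) × 0.988353 = 391.68 W/m².
Ratio Q̄_A / Q̄_B = 208.42 / 391.68 = 0.5321.

Q̄_A / Q̄_B ≈ 0.532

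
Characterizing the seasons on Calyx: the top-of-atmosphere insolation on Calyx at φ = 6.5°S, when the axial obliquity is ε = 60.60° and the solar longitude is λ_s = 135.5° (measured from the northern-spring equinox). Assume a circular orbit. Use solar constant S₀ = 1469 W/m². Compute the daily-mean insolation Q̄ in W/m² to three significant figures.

Solar declination: sin δ = sin ε · sin λ_s = sin 60.60° × sin 135.5° = 0.61064, so δ = +37.636°.
cos H₀ = −tan(-6.5°) tan(+37.636°) = 0.0879, H₀ = 1.4828 rad.
Bracket: H₀ sin φ sin δ + cos φ cos δ sin H₀ = 1.4828×-0.11320×0.61064 + 0.99357×0.79191×0.99613 = -0.102498 + 0.783773 = 0.681275.
Q̄ = (S₀/π) × [bracket] = (1469/π) × 0.681275 = 318.6 W/m².

Q̄ ≈ 319 W/m²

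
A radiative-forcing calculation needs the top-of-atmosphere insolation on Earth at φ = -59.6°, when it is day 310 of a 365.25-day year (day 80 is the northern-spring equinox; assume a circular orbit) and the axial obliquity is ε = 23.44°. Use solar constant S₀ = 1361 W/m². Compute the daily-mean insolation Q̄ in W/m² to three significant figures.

Q̄ ≈ 408 W/m²

Solar longitude: λ_s = 360° × (310 − 80)/365.25 = 226.694°.
sin δ = sin 23.44° × sin 226.694° = -0.28947, so δ = -16.826°.
cos H₀ = −tan(-59.6°) tan(-16.826°) = -0.5155, H₀ = 2.1123 rad.
Bracket: H₀ sin φ sin δ + cos φ cos δ sin H₀ = 2.1123×-0.86251×-0.28947 + 0.50603×0.95719×0.85691 = 0.527380 + 0.415059 = 0.942439.
Q̄ = (S₀/π) × [bracket] = (1361/π) × 0.942439 = 408.3 W/m².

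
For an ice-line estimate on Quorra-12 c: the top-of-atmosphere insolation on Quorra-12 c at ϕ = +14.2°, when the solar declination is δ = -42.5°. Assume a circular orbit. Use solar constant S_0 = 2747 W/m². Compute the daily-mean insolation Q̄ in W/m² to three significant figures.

cos h₀ = −tan(+14.2°) tan(-42.500°) = 0.2319, h₀ = 1.3368 rad.
Bracket: h₀ sin ϕ sin δ + cos ϕ cos δ sin h₀ = 1.3368×0.24531×-0.67559 + 0.96945×0.73728×0.97275 = -0.221547 + 0.695279 = 0.473732.
Q̄ = (S_0/π) × [bracket] = (2747/π) × 0.473732 = 414.2 W/m².

Q̄ ≈ 414 W/m²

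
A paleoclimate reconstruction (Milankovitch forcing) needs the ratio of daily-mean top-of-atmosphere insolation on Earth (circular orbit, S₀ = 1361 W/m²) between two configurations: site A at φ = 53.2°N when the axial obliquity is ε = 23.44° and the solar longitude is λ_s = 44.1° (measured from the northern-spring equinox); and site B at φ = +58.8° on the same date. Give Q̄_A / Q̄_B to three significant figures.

— Configuration A (φ=+53.2°):
Solar declination: sin δ = sin ε · sin λ_s = sin 23.44° × sin 44.1° = 0.27683, so δ = +16.071°.
cos H₀ = −tan(+53.2°) tan(+16.071°) = -0.3851, H₀ = 1.9661 rad.
Bracket: H₀ sin φ sin δ + cos φ cos δ sin H₀ = 1.9661×0.80073×0.27683 + 0.59902×0.96092×0.92288 = 0.435818 + 0.531219 = 0.967037.
Q̄ = (S₀/π) × [bracket] = (1361/π) × 0.967037 = 418.94 W/m².
— Configuration B (φ=+58.8°):
cos H₀ = −tan(+58.8°) tan(+16.071°) = -0.4757, H₀ = 2.0665 rad.
Bracket: H₀ sin φ sin δ + cos φ cos δ sin H₀ = 2.0665×0.85536×0.27683 + 0.51803×0.96092×0.87962 = 0.489325 + 0.437862 = 0.927187.
Q̄ = (S₀/π) × [bracket] = (1361/π) × 0.927187 = 401.68 W/m².
Ratio Q̄_A / Q̄_B = 418.94 / 401.68 = 1.043.

Q̄_A / Q̄_B ≈ 1.04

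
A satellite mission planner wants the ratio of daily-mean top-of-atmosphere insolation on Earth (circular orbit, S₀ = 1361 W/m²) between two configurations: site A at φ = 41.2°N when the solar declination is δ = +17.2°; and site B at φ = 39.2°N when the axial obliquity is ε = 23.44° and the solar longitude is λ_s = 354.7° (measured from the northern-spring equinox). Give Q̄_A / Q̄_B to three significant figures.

— Configuration A (φ=+41.2°):
cos H₀ = −tan(+41.2°) tan(+17.200°) = -0.2710, H₀ = 1.8452 rad.
Bracket: H₀ sin φ sin δ + cos φ cos δ sin H₀ = 1.8452×0.65869×0.29571 + 0.75241×0.95528×0.96258 = 0.359410 + 0.691866 = 1.051276.
Q̄ = (S₀/π) × [bracket] = (1361/π) × 1.051276 = 455.43 W/m².
— Configuration B (φ=+39.2°):
Solar declination: sin δ = sin ε · sin λ_s = sin 23.44° × sin 354.7° = -0.03674, so δ = -2.106°.
cos H₀ = −tan(+39.2°) tan(-2.106°) = 0.0300, H₀ = 1.5408 rad.
Bracket: H₀ sin φ sin δ + cos φ cos δ sin H₀ = 1.5408×0.63203×-0.03674 + 0.77494×0.99932×0.99955 = -0.035779 + 0.774065 = 0.738286.
Q̄ = (S₀/π) × [bracket] = (1361/π) × 0.738286 = 319.84 W/m².
Ratio Q̄_A / Q̄_B = 455.43 / 319.84 = 1.424.

Q̄_A / Q̄_B ≈ 1.42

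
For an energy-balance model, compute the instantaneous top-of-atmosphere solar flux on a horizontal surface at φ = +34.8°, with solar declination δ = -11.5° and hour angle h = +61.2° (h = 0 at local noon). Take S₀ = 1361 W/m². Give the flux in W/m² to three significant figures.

373 W/m²

cos θ_z = sin φ sin δ + cos φ cos δ cos h = -0.113782 + 0.387650 = 0.273868.
Flux = S₀ · cos θ_z = 1361 × 0.273868 = 372.7 W/m².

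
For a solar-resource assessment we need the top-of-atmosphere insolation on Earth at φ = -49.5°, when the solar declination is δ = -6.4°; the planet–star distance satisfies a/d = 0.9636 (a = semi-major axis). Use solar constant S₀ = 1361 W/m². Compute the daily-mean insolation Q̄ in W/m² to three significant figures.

Q̄ ≈ 315 W/m²

cos H₀ = −tan(-49.5°) tan(-6.400°) = -0.1313, H₀ = 1.7025 rad.
Bracket: H₀ sin φ sin δ + cos φ cos δ sin H₀ = 1.7025×-0.76041×-0.11147 + 0.64945×0.99377×0.99134 = 0.144309 + 0.639815 = 0.784124.
Inverse-square distance factor (a/d)² = 0.9636² = 0.928525.
Q̄ = (S₀/π) × 0.928525 × [bracket] = (1361/π) × 0.928525 × 0.784124 = 315.4 W/m².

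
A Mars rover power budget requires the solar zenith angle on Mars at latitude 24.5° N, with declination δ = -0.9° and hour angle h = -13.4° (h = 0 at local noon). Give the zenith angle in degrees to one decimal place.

cos θ_z = sin ϕ sin δ + cos ϕ cos δ cos h = -0.006514 + 0.885079 = 0.878565.
θ_z = arccos(0.878565) = 28.5°.

θ_z = 28.5°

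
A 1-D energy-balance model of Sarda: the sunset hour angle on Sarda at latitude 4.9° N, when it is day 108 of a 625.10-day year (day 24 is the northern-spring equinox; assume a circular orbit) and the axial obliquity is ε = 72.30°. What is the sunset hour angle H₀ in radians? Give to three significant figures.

Solar longitude: λ_s = 360° × (108 − 24)/625.10 = 48.376°.
sin δ = sin 72.30° × sin 48.376° = 0.71214, so δ = +45.409°.
cos H₀ = −tan φ · tan δ = −tan(+4.9°) × tan(+45.409°) = -0.0870, so H₀ = 1.6579 rad = 94.99°.

H₀ = 1.66 rad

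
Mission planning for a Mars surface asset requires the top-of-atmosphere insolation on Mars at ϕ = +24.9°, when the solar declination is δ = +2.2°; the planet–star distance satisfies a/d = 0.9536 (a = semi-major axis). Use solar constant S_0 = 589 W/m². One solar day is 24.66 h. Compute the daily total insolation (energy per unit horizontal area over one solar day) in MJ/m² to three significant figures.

cos h₀ = −tan(+24.9°) tan(+2.200°) = -0.0178, h₀ = 1.5886 rad.
Bracket: h₀ sin ϕ sin δ + cos ϕ cos δ sin h₀ = 1.5886×0.42104×0.03839 + 0.90704×0.99926×0.99984 = 0.025678 + 0.906224 = 0.931902.
Inverse-square distance factor (a/d)² = 0.9536² = 0.909353.
Q̄ = (S_0/π) × 0.909353 × [bracket] = (589/π) × 0.909353 × 0.931902 = 158.88 W/m².
Daily total = Q̄ × 24.66 h × 3600 s/h = 158.88 × 24.66 × 3600 / 10⁶ = 14.10 MJ/m².

14.1 MJ/m²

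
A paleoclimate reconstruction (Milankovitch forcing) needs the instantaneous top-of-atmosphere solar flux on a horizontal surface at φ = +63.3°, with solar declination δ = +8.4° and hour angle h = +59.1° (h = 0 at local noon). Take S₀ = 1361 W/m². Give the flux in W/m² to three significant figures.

cos θ_z = sin φ sin δ + cos φ cos δ cos h = 0.130506 + 0.228268 = 0.358774.
Flux = S₀ · cos θ_z = 1361 × 0.358774 = 488.3 W/m².

488 W/m²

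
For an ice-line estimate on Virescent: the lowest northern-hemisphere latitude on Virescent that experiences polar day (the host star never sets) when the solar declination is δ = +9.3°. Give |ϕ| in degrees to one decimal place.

|ϕ| = 80.7°

Polar day requires cos h₀ = −tan ϕ tan δ ≤ −1, i.e. tan ϕ tan δ ≥ 1.
The boundary is |tan ϕ| · |tan δ| = 1, so |ϕ| = 90° − |δ| = 90° − 9.3° = 80.7° in the northern hemisphere.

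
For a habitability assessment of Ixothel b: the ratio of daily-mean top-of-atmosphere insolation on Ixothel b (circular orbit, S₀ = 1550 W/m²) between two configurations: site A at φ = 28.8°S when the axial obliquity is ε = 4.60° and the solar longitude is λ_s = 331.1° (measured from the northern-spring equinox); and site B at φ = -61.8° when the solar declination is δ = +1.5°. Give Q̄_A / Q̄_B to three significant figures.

— Configuration A (φ=-28.8°):
Solar declination: sin δ = sin ε · sin λ_s = sin 4.60° × sin 331.1° = -0.03876, so δ = -2.221°.
cos H₀ = −tan(-28.8°) tan(-2.221°) = -0.0213, H₀ = 1.5921 rad.
Bracket: H₀ sin φ sin δ + cos φ cos δ sin H₀ = 1.5921×-0.48175×-0.03876 + 0.87631×0.99925×0.99977 = 0.029729 + 0.875451 = 0.905180.
Q̄ = (S₀/π) × [bracket] = (1550/π) × 0.905180 = 446.60 W/m².
— Configuration B (φ=-61.8°):
cos H₀ = −tan(-61.8°) tan(+1.500°) = 0.0488, H₀ = 1.5219 rad.
Bracket: H₀ sin φ sin δ + cos φ cos δ sin H₀ = 1.5219×-0.88130×0.02618 + 0.47255×0.99966×0.99881 = -0.035114 + 0.471827 = 0.436713.
Q̄ = (S₀/π) × [bracket] = (1550/π) × 0.436713 = 215.47 W/m².
Ratio Q̄_A / Q̄_B = 446.60 / 215.47 = 2.073.

Q̄_A / Q̄_B ≈ 2.07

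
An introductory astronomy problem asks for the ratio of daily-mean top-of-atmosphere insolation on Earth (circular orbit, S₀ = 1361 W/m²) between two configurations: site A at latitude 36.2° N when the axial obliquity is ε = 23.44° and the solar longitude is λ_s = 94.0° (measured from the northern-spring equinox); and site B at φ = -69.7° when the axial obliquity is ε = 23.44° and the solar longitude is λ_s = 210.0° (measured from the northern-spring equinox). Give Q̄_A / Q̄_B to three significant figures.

Q̄_A / Q̄_B ≈ 1.67

— Configuration A (φ=+36.2°):
Solar declination: sin δ = sin ε · sin λ_s = sin 23.44° × sin 94.0° = 0.39682, so δ = +23.380°.
cos H₀ = −tan(+36.2°) tan(+23.380°) = -0.3164, H₀ = 1.8927 rad.
Bracket: H₀ sin φ sin δ + cos φ cos δ sin H₀ = 1.8927×0.59061×0.39682 + 0.80696×0.91790×0.94862 = 0.443584 + 0.702651 = 1.146235.
Q̄ = (S₀/π) × [bracket] = (1361/π) × 1.146235 = 496.57 W/m².
— Configuration B (φ=-69.7°):
Solar declination: sin δ = sin ε · sin λ_s = sin 23.44° × sin 210.0° = -0.19889, so δ = -11.472°.
cos H₀ = −tan(-69.7°) tan(-11.472°) = -0.5486, H₀ = 2.1515 rad.
Bracket: H₀ sin φ sin δ + cos φ cos δ sin H₀ = 2.1515×-0.93789×-0.19889 + 0.34694×0.98002×0.83606 = 0.401334 + 0.284267 = 0.685601.
Q̄ = (S₀/π) × [bracket] = (1361/π) × 0.685601 = 297.02 W/m².
Ratio Q̄_A / Q̄_B = 496.57 / 297.02 = 1.672.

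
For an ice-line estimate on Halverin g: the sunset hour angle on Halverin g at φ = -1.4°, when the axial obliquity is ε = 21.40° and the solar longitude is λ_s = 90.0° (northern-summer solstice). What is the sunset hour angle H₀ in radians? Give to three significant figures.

Solar declination: sin δ = sin ε · sin λ_s = sin 21.40° × sin 90.0° = 0.36488, so δ = +21.400°.
cos H₀ = −tan φ · tan δ = −tan(-1.4°) × tan(+21.400°) = 0.0096, so H₀ = 1.5612 rad = 89.45°.

H₀ = 1.56 rad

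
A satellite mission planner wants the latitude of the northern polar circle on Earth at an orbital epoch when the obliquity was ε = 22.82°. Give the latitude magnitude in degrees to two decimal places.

67.18°

The polar circle is the lowest latitude that experiences at least one full rotation of continuous daylight at the northern-summer solstice; it lies at |φ| = 90° − ε = 90° − 22.82° = 67.18°.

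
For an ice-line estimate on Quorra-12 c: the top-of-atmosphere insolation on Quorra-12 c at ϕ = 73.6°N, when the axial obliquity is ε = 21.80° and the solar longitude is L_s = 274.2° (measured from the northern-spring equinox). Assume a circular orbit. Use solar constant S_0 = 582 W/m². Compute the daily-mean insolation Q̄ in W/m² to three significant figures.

Solar declination: sin δ = sin ε · sin L_s = sin 21.80° × sin 274.2° = -0.37037, so δ = -21.738°.
cos h₀ = −tan(+73.6°) tan(-21.738°) = 1.3548 ≥ 1 ⇒ polar night, h₀ = 0 and Q̄ = 0.

Q̄ ≈ 0.00 W/m²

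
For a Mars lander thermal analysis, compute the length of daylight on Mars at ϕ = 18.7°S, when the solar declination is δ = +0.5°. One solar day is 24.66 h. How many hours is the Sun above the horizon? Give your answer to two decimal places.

cos h₀ = −tan ϕ · tan δ = −tan(-18.7°) × tan(+0.500°) = 0.0030, so h₀ = 1.5678 rad = 89.83°.
Daylight = 2h₀/(2π) × 24.66 h = (1.5678/π) × 24.66 = 12.31 h.

12.31 h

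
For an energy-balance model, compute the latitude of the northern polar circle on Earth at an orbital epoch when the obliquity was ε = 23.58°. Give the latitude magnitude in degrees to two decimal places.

The polar circle is the lowest latitude that experiences at least one full rotation of continuous daylight at the northern-summer solstice; it lies at |φ| = 90° − ε = 90° − 23.58° = 66.42°.

66.42°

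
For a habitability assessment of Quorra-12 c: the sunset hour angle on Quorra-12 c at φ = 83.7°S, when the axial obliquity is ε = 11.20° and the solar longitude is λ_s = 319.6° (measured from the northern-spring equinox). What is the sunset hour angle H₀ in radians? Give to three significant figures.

Solar declination: sin δ = sin ε · sin λ_s = sin 11.20° × sin 319.6° = -0.12589, so δ = -7.232°.
Sunrise equation: cos H₀ = −tan φ · tan δ = -1.1494 ≤ −1, so the host star never sets (polar day) and H₀ = π.

H₀ = 3.14 rad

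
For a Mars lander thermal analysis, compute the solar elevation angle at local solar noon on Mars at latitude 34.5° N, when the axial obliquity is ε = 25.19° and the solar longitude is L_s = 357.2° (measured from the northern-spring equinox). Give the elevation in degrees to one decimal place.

Solar declination: sin δ = sin ε · sin L_s = sin 25.19° × sin 357.2° = -0.02079, so δ = -1.191°.
At local noon the hour angle is zero, so the zenith angle equals |ϕ − δ| = |+34.5° − (-1.191°)| = 35.691°.
Elevation = 90° − 35.691° = 54.3°.

54.3°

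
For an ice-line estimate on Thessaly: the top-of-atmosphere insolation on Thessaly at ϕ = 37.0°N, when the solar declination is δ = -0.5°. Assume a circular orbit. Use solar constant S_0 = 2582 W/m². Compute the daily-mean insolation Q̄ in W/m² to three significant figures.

Q̄ ≈ 650 W/m²

cos h₀ = −tan(+37.0°) tan(-0.500°) = 0.0066, h₀ = 1.5642 rad.
Bracket: h₀ sin ϕ sin δ + cos ϕ cos δ sin h₀ = 1.5642×0.60182×-0.00873 + 0.79864×0.99996×0.99998 = -0.008218 + 0.798592 = 0.790374.
Q̄ = (S_0/π) × [bracket] = (2582/π) × 0.790374 = 649.6 W/m².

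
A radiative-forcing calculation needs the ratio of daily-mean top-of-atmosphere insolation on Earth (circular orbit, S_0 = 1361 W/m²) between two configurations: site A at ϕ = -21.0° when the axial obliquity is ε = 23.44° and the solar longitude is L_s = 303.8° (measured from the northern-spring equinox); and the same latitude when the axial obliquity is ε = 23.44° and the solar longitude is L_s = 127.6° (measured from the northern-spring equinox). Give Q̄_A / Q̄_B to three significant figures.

— Configuration A (ϕ=-21.0°):
Solar declination: sin δ = sin ε · sin L_s = sin 23.44° × sin 303.8° = -0.33056, so δ = -19.303°.
cos h₀ = −tan(-21.0°) tan(-19.303°) = -0.1344, h₀ = 1.7057 rad.
Bracket: h₀ sin ϕ sin δ + cos ϕ cos δ sin h₀ = 1.7057×-0.35837×-0.33056 + 0.93358×0.94379×0.99092 = 0.202062 + 0.873103 = 1.075165.
Q̄ = (S_0/π) × [bracket] = (1361/π) × 1.075165 = 465.78 W/m².
— Configuration B (ϕ=-21.0°):
Solar declination: sin δ = sin ε · sin L_s = sin 23.44° × sin 127.6° = 0.31516, so δ = +18.371°.
cos h₀ = −tan(-21.0°) tan(+18.371°) = 0.1275, h₀ = 1.4430 rad.
Bracket: h₀ sin ϕ sin δ + cos ϕ cos δ sin h₀ = 1.4430×-0.35837×0.31516 + 0.93358×0.94904×0.99184 = -0.162978 + 0.878775 = 0.715797.
Q̄ = (S_0/π) × [bracket] = (1361/π) × 0.715797 = 310.10 W/m².
Ratio Q̄_A / Q̄_B = 465.78 / 310.10 = 1.502.

Q̄_A / Q̄_B ≈ 1.50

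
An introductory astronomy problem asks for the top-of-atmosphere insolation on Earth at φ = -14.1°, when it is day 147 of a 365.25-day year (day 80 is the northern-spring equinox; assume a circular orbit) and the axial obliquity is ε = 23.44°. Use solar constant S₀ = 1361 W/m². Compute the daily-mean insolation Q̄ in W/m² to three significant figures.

Solar longitude: λ_s = 360° × (147 − 80)/365.25 = 66.037°.
sin δ = sin 23.44° × sin 66.037° = 0.36350, so δ = +21.315°.
cos H₀ = −tan(-14.1°) tan(+21.315°) = 0.0980, H₀ = 1.4726 rad.
Bracket: H₀ sin φ sin δ + cos φ cos δ sin H₀ = 1.4726×-0.24362×0.36350 + 0.96987×0.93159×0.99519 = -0.130407 + 0.899175 = 0.768768.
Q̄ = (S₀/π) × [bracket] = (1361/π) × 0.768768 = 333.0 W/m².

Q̄ ≈ 333 W/m²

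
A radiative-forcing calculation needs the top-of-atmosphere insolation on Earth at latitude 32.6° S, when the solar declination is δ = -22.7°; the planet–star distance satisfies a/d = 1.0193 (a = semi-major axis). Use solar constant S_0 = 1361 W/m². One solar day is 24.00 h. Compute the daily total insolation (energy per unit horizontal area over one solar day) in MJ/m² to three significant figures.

44.0 MJ/m²

cos h₀ = −tan(-32.6°) tan(-22.700°) = -0.2675, h₀ = 1.8416 rad.
Bracket: h₀ sin ϕ sin δ + cos ϕ cos δ sin h₀ = 1.8416×-0.53877×-0.38591 + 0.84245×0.92254×0.96355 = 0.382899 + 0.748865 = 1.131764.
Inverse-square distance factor (a/d)² = 1.0193² = 1.038972.
Q̄ = (S_0/π) × 1.038972 × [bracket] = (1361/π) × 1.038972 × 1.131764 = 509.41 W/m².
Daily total = Q̄ × 24.00 h × 3600 s/h = 509.41 × 24.00 × 3600 / 10⁶ = 44.01 MJ/m².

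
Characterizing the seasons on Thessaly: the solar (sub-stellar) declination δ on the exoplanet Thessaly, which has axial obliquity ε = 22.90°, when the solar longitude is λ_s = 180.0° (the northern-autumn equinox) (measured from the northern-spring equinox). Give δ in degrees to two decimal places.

sin δ = sin ε · sin λ_s = sin 22.90° × sin 180.0° = 0.000000.
δ = arcsin(0.000000) = +0.00°.

δ = +0.00°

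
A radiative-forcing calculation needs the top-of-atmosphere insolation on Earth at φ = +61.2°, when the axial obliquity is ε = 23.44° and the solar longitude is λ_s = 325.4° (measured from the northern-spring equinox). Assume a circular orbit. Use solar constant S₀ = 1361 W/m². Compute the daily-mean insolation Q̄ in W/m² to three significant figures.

Solar declination: sin δ = sin ε · sin λ_s = sin 23.44° × sin 325.4° = -0.22588, so δ = -13.055°.
cos H₀ = −tan(+61.2°) tan(-13.055°) = 0.4218, H₀ = 1.1354 rad.
Bracket: H₀ sin φ sin δ + cos φ cos δ sin H₀ = 1.1354×0.87631×-0.22588 + 0.48175×0.97415×0.90670 = -0.224742 + 0.425511 = 0.200769.
Q̄ = (S₀/π) × [bracket] = (1361/π) × 0.200769 = 86.98 W/m².

Q̄ ≈ 87.0 W/m²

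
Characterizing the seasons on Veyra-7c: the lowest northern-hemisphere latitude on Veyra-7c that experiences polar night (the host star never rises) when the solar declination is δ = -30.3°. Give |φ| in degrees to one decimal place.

Polar night requires cos H₀ = −tan φ tan δ ≥ 1, i.e. tan φ tan δ ≤ −1.
The boundary is |tan φ| · |tan δ| = 1, so |φ| = 90° − |δ| = 90° − 30.3° = 59.7° in the northern hemisphere.

|φ| = 59.7°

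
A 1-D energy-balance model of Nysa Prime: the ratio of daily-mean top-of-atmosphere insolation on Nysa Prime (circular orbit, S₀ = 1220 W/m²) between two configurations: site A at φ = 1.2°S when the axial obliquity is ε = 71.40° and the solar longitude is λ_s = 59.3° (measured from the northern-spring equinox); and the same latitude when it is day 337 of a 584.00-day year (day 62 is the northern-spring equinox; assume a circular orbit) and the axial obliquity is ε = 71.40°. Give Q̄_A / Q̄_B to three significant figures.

— Configuration A (φ=-1.2°):
Solar declination: sin δ = sin ε · sin λ_s = sin 71.40° × sin 59.3° = 0.81494, so δ = +54.582°.
cos H₀ = −tan(-1.2°) tan(+54.582°) = 0.0295, H₀ = 1.5413 rad.
Bracket: H₀ sin φ sin δ + cos φ cos δ sin H₀ = 1.5413×-0.02094×0.81494 + 0.99978×0.57954×0.99957 = -0.026302 + 0.579163 = 0.552861.
Q̄ = (S₀/π) × [bracket] = (1220/π) × 0.552861 = 214.70 W/m².
— Configuration B (φ=-1.2°):
Solar longitude: λ_s = 360° × (337 − 62)/584.00 = 169.521°.
sin δ = sin 71.40° × sin 169.521° = 0.17238, so δ = +9.926°.
cos H₀ = −tan(-1.2°) tan(+9.926°) = 0.0037, H₀ = 1.5671 rad.
Bracket: H₀ sin φ sin δ + cos φ cos δ sin H₀ = 1.5671×-0.02094×0.17238 + 0.99978×0.98503×0.99999 = -0.005657 + 0.984803 = 0.979146.
Q̄ = (S₀/π) × [bracket] = (1220/π) × 0.979146 = 380.24 W/m².
Ratio Q̄_A / Q̄_B = 214.70 / 380.24 = 0.5646.

Q̄_A / Q̄_B ≈ 0.565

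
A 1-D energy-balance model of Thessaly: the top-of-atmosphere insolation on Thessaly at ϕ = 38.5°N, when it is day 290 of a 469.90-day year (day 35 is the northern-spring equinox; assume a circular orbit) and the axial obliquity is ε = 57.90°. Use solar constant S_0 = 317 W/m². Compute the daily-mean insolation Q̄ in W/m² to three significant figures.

Q̄ ≈ 56.1 W/m²

Solar longitude: L_s = 360° × (290 − 35)/469.90 = 195.361°.
sin δ = sin 57.90° × sin 195.361° = -0.22440, so δ = -12.968°.
cos h₀ = −tan(+38.5°) tan(-12.968°) = 0.1832, h₀ = 1.3866 rad.
Bracket: h₀ sin ϕ sin δ + cos ϕ cos δ sin h₀ = 1.3866×0.62251×-0.22440 + 0.78261×0.97450×0.98308 = -0.193696 + 0.749749 = 0.556053.
Q̄ = (S_0/π) × [bracket] = (317/π) × 0.556053 = 56.11 W/m².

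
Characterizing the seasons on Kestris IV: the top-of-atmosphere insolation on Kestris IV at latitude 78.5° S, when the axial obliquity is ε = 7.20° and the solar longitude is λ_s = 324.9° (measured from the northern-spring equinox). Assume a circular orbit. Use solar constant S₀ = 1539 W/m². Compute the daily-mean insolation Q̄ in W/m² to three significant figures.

Solar declination: sin δ = sin ε · sin λ_s = sin 7.20° × sin 324.9° = -0.07207, so δ = -4.133°.
cos H₀ = −tan(-78.5°) tan(-4.133°) = -0.3551, H₀ = 1.9339 rad.
Bracket: H₀ sin φ sin δ + cos φ cos δ sin H₀ = 1.9339×-0.97992×-0.07207 + 0.19937×0.99740×0.93481 = 0.136577 + 0.185888 = 0.322465.
Q̄ = (S₀/π) × [bracket] = (1539/π) × 0.322465 = 158.0 W/m².

Q̄ ≈ 158 W/m²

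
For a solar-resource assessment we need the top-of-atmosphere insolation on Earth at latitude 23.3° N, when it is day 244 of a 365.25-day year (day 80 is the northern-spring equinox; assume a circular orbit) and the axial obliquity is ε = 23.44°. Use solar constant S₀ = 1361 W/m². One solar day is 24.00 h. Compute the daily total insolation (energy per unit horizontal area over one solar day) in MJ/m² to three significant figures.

37.1 MJ/m²

Solar longitude: λ_s = 360° × (244 − 80)/365.25 = 161.643°.
sin δ = sin 23.44° × sin 161.643° = 0.12528, so δ = +7.197°.
cos H₀ = −tan(+23.3°) tan(+7.197°) = -0.0544, H₀ = 1.6252 rad.
Bracket: H₀ sin φ sin δ + cos φ cos δ sin H₀ = 1.6252×0.39555×0.12528 + 0.91845×0.99212×0.99852 = 0.080536 + 0.909864 = 0.990400.
Q̄ = (S₀/π) × [bracket] = (1361/π) × 0.990400 = 429.06 W/m².
Daily total = Q̄ × 24.00 h × 3600 s/h = 429.06 × 24.00 × 3600 / 10⁶ = 37.07 MJ/m².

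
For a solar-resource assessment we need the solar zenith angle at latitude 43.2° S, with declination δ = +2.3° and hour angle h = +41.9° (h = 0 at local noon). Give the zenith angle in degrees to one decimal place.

cos θ_z = sin ϕ sin δ + cos ϕ cos δ cos h = -0.027472 + 0.542143 = 0.514671.
θ_z = arccos(0.514671) = 59.0°.

θ_z = 59.0°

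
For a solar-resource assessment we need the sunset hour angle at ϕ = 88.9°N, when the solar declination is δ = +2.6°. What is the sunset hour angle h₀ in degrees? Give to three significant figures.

Sunrise equation: cos h₀ = −tan ϕ · tan δ = -2.3650 ≤ −1, so the Sun never sets (polar day) and h₀ = π.

h₀ = 180°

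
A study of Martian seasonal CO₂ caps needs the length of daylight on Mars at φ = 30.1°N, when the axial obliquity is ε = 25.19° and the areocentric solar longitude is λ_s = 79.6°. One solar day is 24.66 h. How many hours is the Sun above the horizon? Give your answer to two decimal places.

14.45 h

sin δ = sin 25.19° × sin 79.6° = 0.41863, so δ = +24.748°.
cos H₀ = −tan φ · tan δ = −tan(+30.1°) × tan(+24.748°) = -0.2672, so H₀ = 1.8413 rad = 105.50°.
Daylight = 2H₀/(2π) × 24.66 h = (1.8413/π) × 24.66 = 14.45 h.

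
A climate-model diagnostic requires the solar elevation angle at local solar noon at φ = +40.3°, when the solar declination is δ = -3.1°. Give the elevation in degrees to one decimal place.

46.6°

At local noon the hour angle is zero, so the zenith angle equals |φ − δ| = |+40.3° − (-3.100°)| = 43.400°.
Elevation = 90° − 43.400° = 46.6°.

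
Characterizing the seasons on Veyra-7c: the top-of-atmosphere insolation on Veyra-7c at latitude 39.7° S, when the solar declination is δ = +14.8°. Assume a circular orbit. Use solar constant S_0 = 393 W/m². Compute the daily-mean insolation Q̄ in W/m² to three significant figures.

cos h₀ = −tan(-39.7°) tan(+14.800°) = 0.2194, h₀ = 1.3496 rad.
Bracket: h₀ sin ϕ sin δ + cos ϕ cos δ sin h₀ = 1.3496×-0.63877×0.25545 + 0.76940×0.96682×0.97565 = -0.220219 + 0.725758 = 0.505539.
Q̄ = (S_0/π) × [bracket] = (393/π) × 0.505539 = 63.24 W/m².

Q̄ ≈ 63.2 W/m²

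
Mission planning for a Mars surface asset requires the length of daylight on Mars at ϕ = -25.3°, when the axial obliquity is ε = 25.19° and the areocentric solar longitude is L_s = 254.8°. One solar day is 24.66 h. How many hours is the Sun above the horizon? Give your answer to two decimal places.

sin δ = sin 25.19° × sin 254.8° = -0.41073, so δ = -24.251°.
cos h₀ = −tan ϕ · tan δ = −tan(-25.3°) × tan(-24.251°) = -0.2129, so h₀ = 1.7854 rad = 102.29°.
Daylight = 2h₀/(2π) × 24.66 h = (1.7854/π) × 24.66 = 14.01 h.

14.01 h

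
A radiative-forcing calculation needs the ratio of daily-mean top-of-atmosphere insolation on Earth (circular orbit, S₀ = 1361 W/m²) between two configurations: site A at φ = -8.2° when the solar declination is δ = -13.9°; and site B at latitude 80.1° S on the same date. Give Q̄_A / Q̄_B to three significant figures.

Q̄_A / Q̄_B ≈ 1.37

— Configuration A (φ=-8.2°):
cos H₀ = −tan(-8.2°) tan(-13.900°) = -0.0357, H₀ = 1.6065 rad.
Bracket: H₀ sin φ sin δ + cos φ cos δ sin H₀ = 1.6065×-0.14263×-0.24023 + 0.98978×0.97072×0.99936 = 0.055045 + 0.960184 = 1.015229.
Q̄ = (S₀/π) × [bracket] = (1361/π) × 1.015229 = 439.82 W/m².
— Configuration B (φ=-80.1°):
cos H₀ = −tan(-80.1°) tan(-13.900°) = -1.4180 ≤ −1 ⇒ polar day, H₀ = π.
Bracket: H₀ sin φ sin δ + cos φ cos δ sin H₀ = 3.1416×-0.98511×-0.24023 + 0.17193×0.97072×0.00000 = 0.743469 + 0.000000 = 0.743469.
Q̄ = (S₀/π) × [bracket] = (1361/π) × 0.743469 = 322.09 W/m².
Ratio Q̄_A / Q̄_B = 439.82 / 322.09 = 1.366.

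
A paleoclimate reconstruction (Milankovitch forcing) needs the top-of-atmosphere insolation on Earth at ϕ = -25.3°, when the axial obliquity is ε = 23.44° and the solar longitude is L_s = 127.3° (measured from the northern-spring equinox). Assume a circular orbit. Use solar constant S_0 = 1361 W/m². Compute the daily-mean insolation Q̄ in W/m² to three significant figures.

Q̄ ≈ 284 W/m²

Solar declination: sin δ = sin ε · sin L_s = sin 23.44° × sin 127.3° = 0.31643, so δ = +18.447°.
cos h₀ = −tan(-25.3°) tan(+18.447°) = 0.1577, h₀ = 1.4125 rad.
Bracket: h₀ sin ϕ sin δ + cos ϕ cos δ sin h₀ = 1.4125×-0.42736×0.31643 + 0.90408×0.94862×0.98749 = -0.191012 + 0.846899 = 0.655887.
Q̄ = (S_0/π) × [bracket] = (1361/π) × 0.655887 = 284.1 W/m².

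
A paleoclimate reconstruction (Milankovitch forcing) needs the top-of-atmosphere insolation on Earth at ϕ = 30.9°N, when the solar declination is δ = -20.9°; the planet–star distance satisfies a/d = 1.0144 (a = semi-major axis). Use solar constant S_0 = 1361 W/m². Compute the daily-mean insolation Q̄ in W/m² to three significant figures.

Q̄ ≈ 238 W/m²

cos h₀ = −tan(+30.9°) tan(-20.900°) = 0.2285, h₀ = 1.3402 rad.
Bracket: h₀ sin ϕ sin δ + cos ϕ cos δ sin h₀ = 1.3402×0.51354×-0.35674 + 0.85806×0.93420×0.97353 = -0.245525 + 0.780381 = 0.534856.
Inverse-square distance factor (a/d)² = 1.0144² = 1.029007.
Q̄ = (S_0/π) × 1.029007 × [bracket] = (1361/π) × 1.029007 × 0.534856 = 238.4 W/m².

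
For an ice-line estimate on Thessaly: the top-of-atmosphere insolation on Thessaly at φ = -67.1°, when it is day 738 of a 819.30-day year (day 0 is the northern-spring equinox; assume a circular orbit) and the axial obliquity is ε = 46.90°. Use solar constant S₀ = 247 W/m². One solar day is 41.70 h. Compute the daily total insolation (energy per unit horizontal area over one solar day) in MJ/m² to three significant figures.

Solar longitude: λ_s = 360° × (738 − 0)/819.30 = 324.277°.
sin δ = sin 46.90° × sin 324.277° = -0.42632, so δ = -25.234°.
cos H₀ = −tan(-67.1°) tan(-25.234°) = -1.1157 ≤ −1 ⇒ polar day, H₀ = π.
Bracket: H₀ sin φ sin δ + cos φ cos δ sin H₀ = 3.1416×-0.92119×-0.42632 + 0.38912×0.90457×0.00000 = 1.233775 + 0.000000 = 1.233775.
Q̄ = (S₀/π) × [bracket] = (247/π) × 1.233775 = 97.003 W/m².
Daily total = Q̄ × 41.70 h × 3600 s/h = 97.003 × 41.70 × 3600 / 10⁶ = 14.56 MJ/m².

14.6 MJ/m²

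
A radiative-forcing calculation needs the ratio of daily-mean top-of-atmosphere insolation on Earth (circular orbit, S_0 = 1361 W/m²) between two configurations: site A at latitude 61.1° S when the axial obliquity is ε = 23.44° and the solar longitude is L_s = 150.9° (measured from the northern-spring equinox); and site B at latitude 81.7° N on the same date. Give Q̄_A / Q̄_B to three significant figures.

— Configuration A (ϕ=-61.1°):
Solar declination: sin δ = sin ε · sin L_s = sin 23.44° × sin 150.9° = 0.19346, so δ = +11.155°.
cos h₀ = −tan(-61.1°) tan(+11.155°) = 0.3572, h₀ = 1.2055 rad.
Bracket: h₀ sin ϕ sin δ + cos ϕ cos δ sin h₀ = 1.2055×-0.87546×0.19346 + 0.48328×0.98111×0.93403 = -0.204171 + 0.442871 = 0.238700.
Q̄ = (S_0/π) × [bracket] = (1361/π) × 0.238700 = 103.41 W/m².
— Configuration B (ϕ=+81.7°):
cos h₀ = −tan(+81.7°) tan(+11.155°) = -1.3516 ≤ −1 ⇒ polar day, h₀ = π.
Bracket: h₀ sin ϕ sin δ + cos ϕ cos δ sin h₀ = 3.1416×0.98953×0.19346 + 0.14436×0.98111×0.00000 = 0.601411 + 0.000000 = 0.601411.
Q̄ = (S_0/π) × [bracket] = (1361/π) × 0.601411 = 260.54 W/m².
Ratio Q̄_A / Q̄_B = 103.41 / 260.54 = 0.3969.

Q̄_A / Q̄_B ≈ 0.397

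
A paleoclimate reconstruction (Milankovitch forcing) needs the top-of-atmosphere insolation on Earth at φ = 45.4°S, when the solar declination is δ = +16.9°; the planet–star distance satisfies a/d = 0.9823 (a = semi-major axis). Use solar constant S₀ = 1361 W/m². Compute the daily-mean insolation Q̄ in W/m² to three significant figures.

Q̄ ≈ 158 W/m²

cos H₀ = −tan(-45.4°) tan(+16.900°) = 0.3081, H₀ = 1.2576 rad.
Bracket: H₀ sin φ sin δ + cos φ cos δ sin H₀ = 1.2576×-0.71203×0.29070 + 0.70215×0.95681×0.95136 = -0.260307 + 0.639147 = 0.378840.
Inverse-square distance factor (a/d)² = 0.9823² = 0.964913.
Q̄ = (S₀/π) × 0.964913 × [bracket] = (1361/π) × 0.964913 × 0.378840 = 158.4 W/m².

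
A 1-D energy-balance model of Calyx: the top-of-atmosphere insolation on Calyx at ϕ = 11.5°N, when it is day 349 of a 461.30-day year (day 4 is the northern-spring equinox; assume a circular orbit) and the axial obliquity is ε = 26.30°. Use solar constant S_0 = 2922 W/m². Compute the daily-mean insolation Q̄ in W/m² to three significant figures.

Solar longitude: L_s = 360° × (349 − 4)/461.30 = 269.239°.
sin δ = sin 26.30° × sin 269.239° = -0.44303, so δ = -26.298°.
cos h₀ = −tan(+11.5°) tan(-26.298°) = 0.1005, h₀ = 1.4701 rad.
Bracket: h₀ sin ϕ sin δ + cos ϕ cos δ sin h₀ = 1.4701×0.19937×-0.44303 + 0.97992×0.89651×0.99493 = -0.129849 + 0.874054 = 0.744205.
Q̄ = (S_0/π) × [bracket] = (2922/π) × 0.744205 = 692.2 W/m².

Q̄ ≈ 692 W/m²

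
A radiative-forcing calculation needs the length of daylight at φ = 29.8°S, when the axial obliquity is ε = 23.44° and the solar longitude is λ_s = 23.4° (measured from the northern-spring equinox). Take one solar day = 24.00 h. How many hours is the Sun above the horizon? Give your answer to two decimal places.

11.30 h

Solar declination: sin δ = sin ε · sin λ_s = sin 23.44° × sin 23.4° = 0.15798, so δ = +9.090°.
cos H₀ = −tan φ · tan δ = −tan(-29.8°) × tan(+9.090°) = 0.0916, so H₀ = 1.4790 rad = 84.74°.
Daylight = 2H₀/(2π) × 24.00 h = (1.4790/π) × 24.00 = 11.30 h.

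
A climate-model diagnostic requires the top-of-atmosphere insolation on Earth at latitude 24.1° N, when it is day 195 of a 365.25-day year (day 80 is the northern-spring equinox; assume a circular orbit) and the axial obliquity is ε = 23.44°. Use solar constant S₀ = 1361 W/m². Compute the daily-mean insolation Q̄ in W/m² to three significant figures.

Q̄ ≈ 475 W/m²

Solar longitude: λ_s = 360° × (195 − 80)/365.25 = 113.347°.
sin δ = sin 23.44° × sin 113.347° = 0.36522, so δ = +21.421°.
cos H₀ = −tan(+24.1°) tan(+21.421°) = -0.1755, H₀ = 1.7472 rad.
Bracket: H₀ sin φ sin δ + cos φ cos δ sin H₀ = 1.7472×0.40833×0.36522 + 0.91283×0.93092×0.98448 = 0.260560 + 0.836583 = 1.097143.
Q̄ = (S₀/π) × [bracket] = (1361/π) × 1.097143 = 475.3 W/m².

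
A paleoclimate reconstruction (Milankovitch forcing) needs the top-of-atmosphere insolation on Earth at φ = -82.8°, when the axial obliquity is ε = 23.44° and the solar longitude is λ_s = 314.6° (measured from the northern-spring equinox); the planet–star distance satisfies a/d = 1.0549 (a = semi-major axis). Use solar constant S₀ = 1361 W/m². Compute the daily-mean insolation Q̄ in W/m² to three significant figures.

Q̄ ≈ 426 W/m²

Solar declination: sin δ = sin ε · sin λ_s = sin 23.44° × sin 314.6° = -0.28324, so δ = -16.453°.
cos H₀ = −tan(-82.8°) tan(-16.453°) = -2.3378 ≤ −1 ⇒ polar day, H₀ = π.
Bracket: H₀ sin φ sin δ + cos φ cos δ sin H₀ = 3.1416×-0.99211×-0.28324 + 0.12533×0.95905×0.00000 = 0.882806 + 0.000000 = 0.882806.
Inverse-square distance factor (a/d)² = 1.0549² = 1.112814.
Q̄ = (S₀/π) × 1.112814 × [bracket] = (1361/π) × 1.112814 × 0.882806 = 425.6 W/m².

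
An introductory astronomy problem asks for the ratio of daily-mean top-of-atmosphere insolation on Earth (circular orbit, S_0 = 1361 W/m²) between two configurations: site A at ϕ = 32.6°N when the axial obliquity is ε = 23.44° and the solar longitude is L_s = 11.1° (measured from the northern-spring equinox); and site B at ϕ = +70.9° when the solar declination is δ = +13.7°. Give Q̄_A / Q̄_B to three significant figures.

Q̄_A / Q̄_B ≈ 1.20

— Configuration A (ϕ=+32.6°):
Solar declination: sin δ = sin ε · sin L_s = sin 23.44° × sin 11.1° = 0.07658, so δ = +4.392°.
cos h₀ = −tan(+32.6°) tan(+4.392°) = -0.0491, h₀ = 1.6199 rad.
Bracket: h₀ sin ϕ sin δ + cos ϕ cos δ sin h₀ = 1.6199×0.53877×0.07658 + 0.84245×0.99706×0.99879 = 0.066835 + 0.838957 = 0.905792.
Q̄ = (S_0/π) × [bracket] = (1361/π) × 0.905792 = 392.41 W/m².
— Configuration B (ϕ=+70.9°):
cos h₀ = −tan(+70.9°) tan(+13.700°) = -0.7040, h₀ = 2.3518 rad.
Bracket: h₀ sin ϕ sin δ + cos ϕ cos δ sin h₀ = 2.3518×0.94495×0.23684 + 0.32722×0.97155×0.71022 = 0.526337 + 0.225786 = 0.752123.
Q̄ = (S_0/π) × [bracket] = (1361/π) × 0.752123 = 325.83 W/m².
Ratio Q̄_A / Q̄_B = 392.41 / 325.83 = 1.204.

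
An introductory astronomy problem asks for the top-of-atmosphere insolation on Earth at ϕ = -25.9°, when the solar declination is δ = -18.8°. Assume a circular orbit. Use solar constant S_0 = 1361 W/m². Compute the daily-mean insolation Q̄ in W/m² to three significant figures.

cos h₀ = −tan(-25.9°) tan(-18.800°) = -0.1653, h₀ = 1.7369 rad.
Bracket: h₀ sin ϕ sin δ + cos ϕ cos δ sin h₀ = 1.7369×-0.43680×-0.32227 + 0.89956×0.94665×0.98624 = 0.244499 + 0.839851 = 1.084350.
Q̄ = (S_0/π) × [bracket] = (1361/π) × 1.084350 = 469.8 W/m².

Q̄ ≈ 470 W/m²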